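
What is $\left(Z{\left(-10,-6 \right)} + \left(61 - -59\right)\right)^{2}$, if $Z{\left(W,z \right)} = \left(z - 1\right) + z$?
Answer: $11449$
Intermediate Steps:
$Z{\left(W,z \right)} = -1 + 2 z$ ($Z{\left(W,z \right)} = \left(-1 + z\right) + z = -1 + 2 z$)
$\left(Z{\left(-10,-6 \right)} + \left(61 - -59\right)\right)^{2} = \left(\left(-1 + 2 \left(-6\right)\right) + \left(61 - -59\right)\right)^{2} = \left(\left(-1 - 12\right) + \left(61 + 59\right)\right)^{2} = \left(-13 + 120\right)^{2} = 107^{2} = 11449$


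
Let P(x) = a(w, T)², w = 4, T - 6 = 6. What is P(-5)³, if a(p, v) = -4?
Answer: 4096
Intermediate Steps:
T = 12 (T = 6 + 6 = 12)
P(x) = 16 (P(x) = (-4)² = 16)
P(-5)³ = 16³ = 4096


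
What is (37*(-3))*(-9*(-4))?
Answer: -3996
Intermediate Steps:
(37*(-3))*(-9*(-4)) = -111*36 = -3996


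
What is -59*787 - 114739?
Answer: -161172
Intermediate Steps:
-59*787 - 114739 = -46433 - 114739 = -161172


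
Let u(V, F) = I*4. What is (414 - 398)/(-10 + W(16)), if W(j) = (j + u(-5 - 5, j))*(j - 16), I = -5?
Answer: -8/5 ≈ -1.6000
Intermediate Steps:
u(V, F) = -20 (u(V, F) = -5*4 = -20)
W(j) = (-20 + j)*(-16 + j) (W(j) = (j - 20)*(j - 16) = (-20 + j)*(-16 + j))
(414 - 398)/(-10 + W(16)) = (414 - 398)/(-10 + (320 + 16² - 36*16)) = 16/(-10 + (320 + 256 - 576)) = 16/(-10 + 0) = 16/(-10) = 16*(-⅒) = -8/5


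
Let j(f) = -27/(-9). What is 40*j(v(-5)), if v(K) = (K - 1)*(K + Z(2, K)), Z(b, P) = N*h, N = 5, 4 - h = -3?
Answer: 120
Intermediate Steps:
h = 7 (h = 4 - 1*(-3) = 4 + 3 = 7)
Z(b, P) = 35 (Z(b, P) = 5*7 = 35)
v(K) = (-1 + K)*(35 + K) (v(K) = (K - 1)*(K + 35) = (-1 + K)*(35 + K))
j(f) = 3 (j(f) = -27*(-1/9) = 3)
40*j(v(-5)) = 40*3 = 120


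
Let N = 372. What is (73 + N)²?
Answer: 198025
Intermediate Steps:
(73 + N)² = (73 + 372)² = 445² = 198025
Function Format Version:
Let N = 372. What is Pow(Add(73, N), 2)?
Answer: 198025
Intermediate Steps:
Pow(Add(73, N), 2) = Pow(Add(73, 372), 2) = Pow(445, 2) = 198025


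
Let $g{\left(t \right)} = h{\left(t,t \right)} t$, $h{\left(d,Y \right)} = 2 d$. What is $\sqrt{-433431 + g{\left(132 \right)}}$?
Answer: $3 i \sqrt{44287} \approx 631.33 i$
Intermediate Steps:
$g{\left(t \right)} = 2 t^{2}$ ($g{\left(t \right)} = 2 t t = 2 t^{2}$)
$\sqrt{-433431 + g{\left(132 \right)}} = \sqrt{-433431 + 2 \cdot 132^{2}} = \sqrt{-433431 + 2 \cdot 17424} = \sqrt{-433431 + 34848} = \sqrt{-398583} = 3 i \sqrt{44287}$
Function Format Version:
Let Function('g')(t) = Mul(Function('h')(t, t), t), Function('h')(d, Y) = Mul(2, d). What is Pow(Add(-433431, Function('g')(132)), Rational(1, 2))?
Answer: Mul(3, I, Pow(44287, Rational(1, 2))) ≈ Mul(631.33, I)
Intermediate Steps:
Function('g')(t) = Mul(2, Pow(t, 2)) (Function('g')(t) = Mul(Mul(2, t), t) = Mul(2, Pow(t, 2)))
Pow(Add(-433431, Function('g')(132)), Rational(1, 2)) = Pow(Add(-433431, Mul(2, Pow(132, 2))), Rational(1, 2)) = Pow(Add(-433431, Mul(2, 17424)), Rational(1, 2)) = Pow(Add(-433431, 34848), Rational(1, 2)) = Pow(-398583, Rational(1, 2)) = Mul(3, I, Pow(44287, Rational(1, 2)))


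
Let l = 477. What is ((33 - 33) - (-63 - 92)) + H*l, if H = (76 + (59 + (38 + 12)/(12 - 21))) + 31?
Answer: 76687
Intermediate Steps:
H = 1444/9 (H = (76 + (59 + 50/(-9))) + 31 = (76 + (59 + 50*(-1/9))) + 31 = (76 + (59 - 50/9)) + 31 = (76 + 481/9) + 31 = 1165/9 + 31 = 1444/9 ≈ 160.44)
((33 - 33) - (-63 - 92)) + H*l = ((33 - 33) - (-63 - 92)) + (1444/9)*477 = (0 - 1*(-155)) + 76532 = (0 + 155) + 76532 = 155 + 76532 = 76687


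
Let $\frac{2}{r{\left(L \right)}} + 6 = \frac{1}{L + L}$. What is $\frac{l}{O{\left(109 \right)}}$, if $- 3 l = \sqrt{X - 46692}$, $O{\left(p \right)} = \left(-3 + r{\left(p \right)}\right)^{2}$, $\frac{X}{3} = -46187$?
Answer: $- \frac{1708249 i \sqrt{185253}}{56950347} \approx - 12.91 i$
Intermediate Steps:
$r{\left(L \right)} = \frac{2}{-6 + \frac{1}{2 L}}$ ($r{\left(L \right)} = \frac{2}{-6 + \frac{1}{L + L}} = \frac{2}{-6 + \frac{1}{2 L}}$)
$X = -138561$ ($X = 3 \left(-46187\right) = -138561$)
$O{\left(p \right)} = \left(-3 - \frac{4 p}{-1 + 12 p}\right)^{2}$
$l = - \frac{i \sqrt{185253}}{3}$ ($l = - \frac{\sqrt{-138561 - 46692}}{3} = - \frac{\sqrt{-185253}}{3} = - \frac{i \sqrt{185253}}{3} \approx - 143.47 i$)
$\frac{l}{O{\left(109 \right)}} = \frac{\left(- \frac{1}{3}\right) i \sqrt{185253}}{\frac{1}{\left(-1 + 12 \cdot 109\right)^{2}} \left(-3 + 40 \cdot 109\right)^{2}} = \frac{\left(- \frac{1}{3}\right) i \sqrt{185253}}{\frac{1}{\left(-1 + 1308\right)^{2}} \left(-3 + 4360\right)^{2}} = \frac{\left(- \frac{1}{3}\right) i \sqrt{185253}}{\frac{1}{1708249} \cdot 4357^{2}} = \frac{\left(- \frac{1}{3}\right) i \sqrt{185253}}{\frac{1}{1708249} \cdot 18983449} = \frac{\left(- \frac{1}{3}\right) i \sqrt{185253}}{\frac{18983449}{1708249}} = - \frac{i \sqrt{185253}}{3} \cdot \frac{1708249}{18983449} = - \frac{1708249 i \sqrt{185253}}{56950347}$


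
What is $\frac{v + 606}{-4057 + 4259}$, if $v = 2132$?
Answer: $\frac{1369}{101} \approx 13.554$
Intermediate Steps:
$\frac{v + 606}{-4057 + 4259} = \frac{2132 + 606}{-4057 + 4259} = \frac{2738}{202} = 2738 \cdot \frac{1}{202} = \frac{1369}{101}$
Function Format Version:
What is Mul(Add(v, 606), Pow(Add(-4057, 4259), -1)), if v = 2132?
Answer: Rational(1369, 101) ≈ 13.554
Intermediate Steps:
Mul(Add(v, 606), Pow(Add(-4057, 4259), -1)) = Mul(Add(2132, 606), Pow(Add(-4057, 4259), -1)) = Mul(2738, Pow(202, -1)) = Mul(2738, Rational(1, 202)) = Rational(1369, 101)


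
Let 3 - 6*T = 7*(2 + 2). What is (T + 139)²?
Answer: 654481/36 ≈ 18180.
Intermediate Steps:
T = -25/6 (T = ½ - 7*(2 + 2)/6 = ½ - 7*4/6 = ½ - ⅙*28 = ½ - 14/3 = -25/6 ≈ -4.1667)
(T + 139)² = (-25/6 + 139)² = (809/6)² = 654481/36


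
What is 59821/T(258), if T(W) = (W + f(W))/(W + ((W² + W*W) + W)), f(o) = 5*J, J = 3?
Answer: 380700844/13 ≈ 2.9285e+7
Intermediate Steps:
f(o) = 15 (f(o) = 5*3 = 15)
T(W) = (15 + W)/(2*W + 2*W²) (T(W) = (W + 15)/(W + ((W² + W*W) + W)) = (15 + W)/(W + ((W² + W²) + W)) = (15 + W)/(W + (2*W² + W)) = (15 + W)/(W + (W + 2*W²)) = (15 + W)/(2*W + 2*W²))
59821/T(258) = 59821/(((½)*(15 + 258)/(258*(1 + 258)))) = 59821/(((½)*(1/258)*273/259)) = 59821/(((½)*(1/258)*(1/259)*273)) = 59821/(13/6364) = 59821*(6364/13) = 380700844/13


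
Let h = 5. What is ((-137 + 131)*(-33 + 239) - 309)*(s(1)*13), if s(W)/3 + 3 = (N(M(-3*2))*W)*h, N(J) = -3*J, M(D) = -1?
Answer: -723060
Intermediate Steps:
s(W) = -9 + 45*W (s(W) = -9 + 3*(((-3*(-1))*W)*5) = -9 + 3*((3*W)*5) = -9 + 3*(15*W) = -9 + 45*W)
((-137 + 131)*(-33 + 239) - 309)*(s(1)*13) = ((-137 + 131)*(-33 + 239) - 309)*((-9 + 45*1)*13) = (-6*206 - 309)*((-9 + 45)*13) = (-1236 - 309)*(36*13) = -1545*468 = -723060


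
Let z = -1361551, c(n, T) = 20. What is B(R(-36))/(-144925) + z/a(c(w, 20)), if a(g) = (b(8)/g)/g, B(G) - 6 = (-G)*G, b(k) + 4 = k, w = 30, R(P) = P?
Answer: -3946455573242/28985 ≈ -1.3616e+8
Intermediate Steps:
b(k) = -4 + k
B(G) = 6 - G² (B(G) = 6 + (-G)*G = 6 - G²)
a(g) = 4/g² (a(g) = ((-4 + 8)/g)/g = (4/g)/g = 4/g²)
B(R(-36))/(-144925) + z/a(c(w, 20)) = (6 - 1*(-36)²)/(-144925) - 1361551/(4/20²) = (6 - 1*1296)*(-1/144925) - 1361551/(4*(1/400)) = (6 - 1296)*(-1/144925) - 1361551/1/100 = -1290*(-1/144925) - 1361551*100 = 258/28985 - 136155100 = -3946455573242/28985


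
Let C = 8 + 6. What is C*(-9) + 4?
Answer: -122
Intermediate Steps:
C = 14
C*(-9) + 4 = 14*(-9) + 4 = -126 + 4 = -122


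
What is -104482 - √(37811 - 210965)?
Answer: -104482 - I*√173154 ≈ -1.0448e+5 - 416.12*I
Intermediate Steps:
-104482 - √(37811 - 210965) = -104482 - √(-173154) = -104482 - I*√173154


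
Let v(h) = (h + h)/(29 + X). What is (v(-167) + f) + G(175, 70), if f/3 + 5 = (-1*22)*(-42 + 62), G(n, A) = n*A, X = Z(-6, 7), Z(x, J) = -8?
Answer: 228881/21 ≈ 10899.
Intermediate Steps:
X = -8
G(n, A) = A*n
v(h) = 2*h/21 (v(h) = (h + h)/(29 - 8) = (2*h)/21 = (2*h)*(1/21) = 2*h/21)
f = -1335 (f = -15 + 3*((-1*22)*(-42 + 62)) = -15 + 3*(-22*20) = -15 + 3*(-440) = -15 - 1320 = -1335)
(v(-167) + f) + G(175, 70) = ((2/21)*(-167) - 1335) + 70*175 = (-334/21 - 1335) + 12250 = -28369/21 + 12250 = 228881/21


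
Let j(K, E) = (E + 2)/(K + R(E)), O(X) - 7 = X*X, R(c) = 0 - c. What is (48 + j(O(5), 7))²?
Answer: 1461681/625 ≈ 2338.7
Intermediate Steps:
R(c) = -c
O(X) = 7 + X² (O(X) = 7 + X*X = 7 + X²)
j(K, E) = (2 + E)/(K - E) (j(K, E) = (E + 2)/(K - E) = (2 + E)/(K - E))
(48 + j(O(5), 7))² = (48 + (-2 - 1*7)/(7 - (7 + 5²)))² = (48 + (-2 - 7)/(7 - (7 + 25)))² = (48 - 9/(7 - 1*32))² = (48 - 9/(7 - 32))² = (48 - 9/(-25))² = (48 - 1/25*(-9))² = (48 + 9/25)² = (1209/25)² = 1461681/625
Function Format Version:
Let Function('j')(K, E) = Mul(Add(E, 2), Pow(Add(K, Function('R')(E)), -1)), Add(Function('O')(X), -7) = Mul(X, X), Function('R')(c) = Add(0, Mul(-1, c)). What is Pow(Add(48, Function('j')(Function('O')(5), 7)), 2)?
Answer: Rational(1461681, 625) ≈ 2338.7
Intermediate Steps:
Function('R')(c) = Mul(-1, c)
Function('O')(X) = Add(7, Pow(X, 2)) (Function('O')(X) = Add(7, Mul(X, X)) = Add(7, Pow(X, 2)))
Function('j')(K, E) = Mul(Pow(Add(K, Mul(-1, E)), -1), Add(2, E)) (Function('j')(K, E) = Mul(Add(E, 2), Pow(Add(K, Mul(-1, E)), -1)) = Mul(Add(2, E), Pow(Add(K, Mul(-1, E)), -1)) = Mul(Pow(Add(K, Mul(-1, E)), -1), Add(2, E)))
Pow(Add(48, Function('j')(Function('O')(5), 7)), 2) = Pow(Add(48, Mul(Pow(Add(7, Mul(-1, Add(7, Pow(5, 2)))), -1), Add(-2, Mul(-1, 7)))), 2) = Pow(Add(48, Mul(Pow(Add(7, Mul(-1, Add(7, 25))), -1), Add(-2, -7))), 2) = Pow(Add(48, Mul(Pow(Add(7, Mul(-1, 32)), -1), -9)), 2) = Pow(Add(48, Mul(Pow(Add(7, -32), -1), -9)), 2) = Pow(Add(48, Mul(Pow(-25, -1), -9)), 2) = Pow(Add(48, Mul(Rational(-1, 25), -9)), 2) = Pow(Add(48, Rational(9, 25)), 2) = Pow(Rational(1209, 25), 2) = Rational(1461681, 625)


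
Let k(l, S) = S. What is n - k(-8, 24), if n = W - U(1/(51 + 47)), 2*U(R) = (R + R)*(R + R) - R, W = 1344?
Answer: 12677327/9604 ≈ 1320.0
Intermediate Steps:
U(R) = 2*R² - R/2 (U(R) = ((R + R)*(R + R) - R)/2 = ((2*R)*(2*R) - R)/2 = (4*R² - R)/2 = (-R + 4*R²)/2 = 2*R² - R/2)
n = 12907823/9604 (n = 1344 - (-1 + 4/(51 + 47))/(2*(51 + 47)) = 1344 - (-1 + 4/98)/(2*98) = 1344 - (-1 + 4*(1/98))/(2*98) = 1344 - (-1 + 2/49)/(2*98) = 1344 - (-47)/(2*98*49) = 1344 - 1*(-47/9604) = 1344 + 47/9604 = 12907823/9604 ≈ 1344.0)
n - k(-8, 24) = 12907823/9604 - 1*24 = 12907823/9604 - 24 = 12677327/9604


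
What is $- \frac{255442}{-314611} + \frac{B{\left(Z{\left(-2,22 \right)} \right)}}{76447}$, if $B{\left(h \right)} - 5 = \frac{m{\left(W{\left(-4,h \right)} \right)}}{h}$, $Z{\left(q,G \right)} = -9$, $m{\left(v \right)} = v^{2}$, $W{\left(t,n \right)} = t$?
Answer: $\frac{15978099535}{19678145823} \approx 0.81197$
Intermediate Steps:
$B{\left(h \right)} = 5 + \frac{16}{h}$ ($B{\left(h \right)} = 5 + \frac{\left(-4\right)^{2}}{h} = 5 + \frac{16}{h}$)
$- \frac{255442}{-314611} + \frac{B{\left(Z{\left(-2,22 \right)} \right)}}{76447} = - \frac{255442}{-314611} + \frac{5 + \frac{16}{-9}}{76447} = \left(-255442\right) \left(- \frac{1}{314611}\right) + \left(5 + 16 \left(- \frac{1}{9}\right)\right) \frac{1}{76447} = \frac{23222}{28601} + \left(5 - \frac{16}{9}\right) \frac{1}{76447} = \frac{23222}{28601} + \frac{29}{9} \cdot \frac{1}{76447} = \frac{23222}{28601} + \frac{29}{688023} = \frac{15978099535}{19678145823}$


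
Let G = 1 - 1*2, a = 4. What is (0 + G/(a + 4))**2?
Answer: 1/64 ≈ 0.015625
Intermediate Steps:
G = -1 (G = 1 - 2 = -1)
(0 + G/(a + 4))**2 = (0 - 1/(4 + 4))**2 = (0 - 1/8)**2 = (-1/8)**2 = 1/64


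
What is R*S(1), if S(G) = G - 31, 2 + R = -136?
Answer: 4140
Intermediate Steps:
R = -138 (R = -2 - 136 = -138)
S(G) = -31 + G
R*S(1) = -138*(-31 + 1) = -138*(-30) = 4140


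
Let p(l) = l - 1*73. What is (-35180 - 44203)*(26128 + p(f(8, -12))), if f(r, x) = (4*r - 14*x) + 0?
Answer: -2084200665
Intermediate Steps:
f(r, x) = -14*x + 4*r (f(r, x) = (-14*x + 4*r) + 0 = -14*x + 4*r)
p(l) = -73 + l (p(l) = l - 73 = -73 + l)
(-35180 - 44203)*(26128 + p(f(8, -12))) = (-35180 - 44203)*(26128 + (-73 + (-14*(-12) + 4*8))) = -79383*(26128 + (-73 + (168 + 32))) = -79383*(26128 + (-73 + 200)) = -79383*(26128 + 127) = -79383*26255 = -2084200665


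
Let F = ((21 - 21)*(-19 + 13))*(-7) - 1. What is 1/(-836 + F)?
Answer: -1/837 ≈ -0.0011947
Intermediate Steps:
F = -1 (F = (0*(-6))*(-7) - 1 = 0*(-7) - 1 = 0 - 1 = -1)
1/(-836 + F) = 1/(-836 - 1) = 1/(-837) = -1/837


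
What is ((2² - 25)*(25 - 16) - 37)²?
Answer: 51076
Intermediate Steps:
((2² - 25)*(25 - 16) - 37)² = ((4 - 25)*9 - 37)² = (-21*9 - 37)² = (-189 - 37)² = (-226)² = 51076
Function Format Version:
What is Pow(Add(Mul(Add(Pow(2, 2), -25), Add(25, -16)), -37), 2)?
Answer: 51076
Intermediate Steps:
Pow(Add(Mul(Add(Pow(2, 2), -25), Add(25, -16)), -37), 2) = Pow(Add(Mul(Add(4, -25), 9), -37), 2) = Pow(Add(Mul(-21, 9), -37), 2) = Pow(Add(-189, -37), 2) = Pow(-226, 2) = 51076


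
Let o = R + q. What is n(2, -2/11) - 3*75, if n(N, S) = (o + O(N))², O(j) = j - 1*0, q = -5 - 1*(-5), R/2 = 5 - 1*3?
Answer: -189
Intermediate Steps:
R = 4 (R = 2*(5 - 1*3) = 2*(5 - 3) = 2*2 = 4)
q = 0 (q = -5 + 5 = 0)
O(j) = j (O(j) = j + 0 = j)
o = 4 (o = 4 + 0 = 4)
n(N, S) = (4 + N)²
n(2, -2/11) - 3*75 = (4 + 2)² - 3*75 = 6² - 225 = 36 - 225 = -189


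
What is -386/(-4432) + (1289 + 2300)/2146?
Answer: 113073/64264 ≈ 1.7595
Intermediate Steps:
-386/(-4432) + (1289 + 2300)/2146 = -386*(-1/4432) + 3589*(1/2146) = 193/2216 + 97/58 = 113073/64264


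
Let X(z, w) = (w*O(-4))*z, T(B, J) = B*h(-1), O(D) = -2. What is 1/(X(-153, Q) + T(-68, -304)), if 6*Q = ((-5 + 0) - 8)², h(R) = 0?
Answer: 1/8619 ≈ 0.00011602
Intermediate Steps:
T(B, J) = 0 (T(B, J) = B*0 = 0)
Q = 169/6 (Q = ((-5 + 0) - 8)²/6 = (-5 - 8)²/6 = (⅙)*(-13)² = (⅙)*169 = 169/6 ≈ 28.167)
X(z, w) = -2*w*z (X(z, w) = (w*(-2))*z = (-2*w)*z = -2*w*z)
1/(X(-153, Q) + T(-68, -304)) = 1/(-2*169/6*(-153) + 0) = 1/(8619 + 0) = 1/8619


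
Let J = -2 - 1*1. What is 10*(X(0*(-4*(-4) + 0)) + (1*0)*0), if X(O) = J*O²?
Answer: 0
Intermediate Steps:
J = -3 (J = -2 - 1 = -3)
X(O) = -3*O²
10*(X(0*(-4*(-4) + 0)) + (1*0)*0) = 10*(-3*(0*(-4*(-4) + 0))² + (1*0)*0) = 10*(-3*(0*(16 + 0))² + 0*0) = 10*(-3*(0*16)² + 0) = 10*(-3*0² + 0) = 10*(-3*0 + 0) = 10*(0 + 0) = 10*0 = 0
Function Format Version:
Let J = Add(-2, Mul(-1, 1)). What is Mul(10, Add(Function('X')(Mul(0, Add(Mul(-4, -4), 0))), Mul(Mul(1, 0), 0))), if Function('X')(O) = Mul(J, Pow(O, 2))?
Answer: 0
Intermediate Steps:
J = -3 (J = Add(-2, -1) = -3)
Function('X')(O) = Mul(-3, Pow(O, 2))
Mul(10, Add(Function('X')(Mul(0, Add(Mul(-4, -4), 0))), Mul(Mul(1, 0), 0))) = Mul(10, Add(Mul(-3, Pow(Mul(0, Add(Mul(-4, -4), 0)), 2)), Mul(Mul(1, 0), 0))) = Mul(10, Add(Mul(-3, Pow(Mul(0, Add(16, 0)), 2)), Mul(0, 0))) = Mul(10, Add(Mul(-3, Pow(Mul(0, 16), 2)), 0)) = Mul(10, Add(Mul(-3, Pow(0, 2)), 0)) = Mul(10, Add(Mul(-3, 0), 0)) = Mul(10, Add(0, 0)) = Mul(10, 0) = 0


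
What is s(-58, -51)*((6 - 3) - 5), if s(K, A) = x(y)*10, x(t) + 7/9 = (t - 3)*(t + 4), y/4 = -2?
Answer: -7780/9 ≈ -864.44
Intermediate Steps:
y = -8 (y = 4*(-2) = -8)
x(t) = -7/9 + (-3 + t)*(4 + t) (x(t) = -7/9 + (t - 3)*(t + 4) = -7/9 + (-3 + t)*(4 + t))
s(K, A) = 3890/9 (s(K, A) = (-115/9 - 8 + (-8)²)*10 = (-115/9 - 8 + 64)*10 = (389/9)*10 = 3890/9)
s(-58, -51)*((6 - 3) - 5) = 3890*((6 - 3) - 5)/9 = 3890*(3 - 5)/9 = (3890/9)*(-2) = -7780/9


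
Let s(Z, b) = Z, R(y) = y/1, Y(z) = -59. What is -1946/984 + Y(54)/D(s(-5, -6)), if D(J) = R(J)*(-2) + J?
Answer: -33893/2460 ≈ -13.778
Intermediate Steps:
R(y) = y (R(y) = y*1 = y)
D(J) = -J (D(J) = J*(-2) + J = -2*J + J = -J)
-1946/984 + Y(54)/D(s(-5, -6)) = -1946/984 - 59/((-1*(-5))) = -1946*1/984 - 59/5 = -973/492 - 59*⅕ = -973/492 - 59/5 = -33893/2460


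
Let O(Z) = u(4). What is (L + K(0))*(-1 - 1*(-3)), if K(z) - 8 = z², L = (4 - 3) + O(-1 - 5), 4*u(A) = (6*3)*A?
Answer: 54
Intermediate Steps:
u(A) = 9*A/2 (u(A) = ((6*3)*A)/4 = (18*A)/4 = 9*A/2)
O(Z) = 18 (O(Z) = (9/2)*4 = 18)
L = 19 (L = (4 - 3) + 18 = 1 + 18 = 19)
K(z) = 8 + z²
(L + K(0))*(-1 - 1*(-3)) = (19 + (8 + 0²))*(-1 - 1*(-3)) = (19 + (8 + 0))*(-1 + 3) = (19 + 8)*2 = 27*2 = 54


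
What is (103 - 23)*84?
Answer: 6720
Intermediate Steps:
(103 - 23)*84 = 80*84 = 6720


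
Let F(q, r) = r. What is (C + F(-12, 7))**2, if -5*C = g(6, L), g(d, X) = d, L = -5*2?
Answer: 841/25 ≈ 33.640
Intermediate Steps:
L = -10
C = -6/5 (C = -1/5*6 = -6/5 ≈ -1.2000)
(C + F(-12, 7))**2 = (-6/5 + 7)**2 = (29/5)**2 = 841/25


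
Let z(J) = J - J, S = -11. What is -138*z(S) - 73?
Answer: -73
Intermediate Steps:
z(J) = 0
-138*z(S) - 73 = -138*0 - 73 = 0 - 73 = -73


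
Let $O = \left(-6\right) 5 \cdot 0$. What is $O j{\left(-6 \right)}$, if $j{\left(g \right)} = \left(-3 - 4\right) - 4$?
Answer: $0$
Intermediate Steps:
$j{\left(g \right)} = -11$ ($j{\left(g \right)} = -7 - 4 = -11$)
$O = 0$ ($O = \left(-30\right) 0 = 0$)
$O j{\left(-6 \right)} = 0 \left(-11\right) = 0$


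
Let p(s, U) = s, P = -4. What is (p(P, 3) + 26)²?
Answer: 484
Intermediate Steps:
(p(P, 3) + 26)² = (-4 + 26)² = 22² = 484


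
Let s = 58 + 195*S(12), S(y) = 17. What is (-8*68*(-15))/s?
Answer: 8160/3373 ≈ 2.4192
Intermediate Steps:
s = 3373 (s = 58 + 195*17 = 58 + 3315 = 3373)
(-8*68*(-15))/s = (-8*68*(-15))/3373 = -544*(-15)*(1/3373) = 8160*(1/3373) = 8160/3373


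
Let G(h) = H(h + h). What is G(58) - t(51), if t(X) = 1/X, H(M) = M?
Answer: 5915/51 ≈ 115.98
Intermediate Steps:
G(h) = 2*h (G(h) = h + h = 2*h)
G(58) - t(51) = 2*58 - 1/51 = 116 - 1*1/51 = 116 - 1/51 = 5915/51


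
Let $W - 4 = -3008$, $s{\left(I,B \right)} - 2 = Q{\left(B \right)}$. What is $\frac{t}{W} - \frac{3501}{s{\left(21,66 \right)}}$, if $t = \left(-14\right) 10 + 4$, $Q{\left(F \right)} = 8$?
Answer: $- \frac{2628911}{7510} \approx -350.05$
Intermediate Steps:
$s{\left(I,B \right)} = 10$ ($s{\left(I,B \right)} = 2 + 8 = 10$)
$W = -3004$ ($W = 4 - 3008 = -3004$)
$t = -136$ ($t = -140 + 4 = -136$)
$\frac{t}{W} - \frac{3501}{s{\left(21,66 \right)}} = - \frac{136}{-3004} - \frac{3501}{10} = \left(-136\right) \left(- \frac{1}{3004}\right) - \frac{3501}{10} = \frac{34}{751} - \frac{3501}{10} = - \frac{2628911}{7510}$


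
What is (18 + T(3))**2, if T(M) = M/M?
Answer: 361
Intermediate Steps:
T(M) = 1
(18 + T(3))**2 = (18 + 1)**2 = 19**2 = 361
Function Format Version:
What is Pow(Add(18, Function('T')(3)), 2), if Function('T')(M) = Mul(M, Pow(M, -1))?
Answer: 361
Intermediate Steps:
Function('T')(M) = 1
Pow(Add(18, Function('T')(3)), 2) = Pow(Add(18, 1), 2) = Pow(19, 2) = 361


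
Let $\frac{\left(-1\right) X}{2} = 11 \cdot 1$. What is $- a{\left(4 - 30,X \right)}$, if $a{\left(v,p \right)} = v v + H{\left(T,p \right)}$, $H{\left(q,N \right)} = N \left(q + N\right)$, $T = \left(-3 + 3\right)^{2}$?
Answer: $-1160$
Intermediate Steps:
$T = 0$ ($T = 0^{2} = 0$)
$H{\left(q,N \right)} = N \left(N + q\right)$
$X = -22$ ($X = - 2 \cdot 11 \cdot 1 = \left(-2\right) 11 = -22$)
$a{\left(v,p \right)} = p^{2} + v^{2}$ ($a{\left(v,p \right)} = v v + p \left(p + 0\right) = v^{2} + p p = v^{2} + p^{2} = p^{2} + v^{2}$)
$- a{\left(4 - 30,X \right)} = - (\left(-22\right)^{2} + \left(4 - 30\right)^{2}) = - (484 + \left(4 - 30\right)^{2}) = - (484 + \left(-26\right)^{2}) = - (484 + 676) = \left(-1\right) 1160 = -1160$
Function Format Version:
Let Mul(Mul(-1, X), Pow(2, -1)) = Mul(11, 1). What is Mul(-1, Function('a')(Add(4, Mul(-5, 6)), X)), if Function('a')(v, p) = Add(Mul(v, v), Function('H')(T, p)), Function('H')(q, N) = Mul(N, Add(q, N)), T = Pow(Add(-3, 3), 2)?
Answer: -1160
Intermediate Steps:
T = 0 (T = Pow(0, 2) = 0)
Function('H')(q, N) = Mul(N, Add(N, q))
X = -22 (X = Mul(-2, Mul(11, 1)) = Mul(-2, 11) = -22)
Function('a')(v, p) = Add(Pow(p, 2), Pow(v, 2)) (Function('a')(v, p) = Add(Mul(v, v), Mul(p, Add(p, 0))) = Add(Pow(v, 2), Mul(p, p)) = Add(Pow(v, 2), Pow(p, 2)) = Add(Pow(p, 2), Pow(v, 2)))
Mul(-1, Function('a')(Add(4, Mul(-5, 6)), X)) = Mul(-1, Add(Pow(-22, 2), Pow(Add(4, Mul(-5, 6)), 2))) = Mul(-1, Add(484, Pow(Add(4, -30), 2))) = Mul(-1, Add(484, Pow(-26, 2))) = Mul(-1, Add(484, 676)) = Mul(-1, 1160) = -1160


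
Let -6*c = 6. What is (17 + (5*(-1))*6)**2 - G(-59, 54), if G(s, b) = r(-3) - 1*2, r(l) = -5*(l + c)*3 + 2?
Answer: 109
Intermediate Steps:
c = -1 (c = -1/6*6 = -1)
r(l) = 17 - 15*l (r(l) = -5*(l - 1)*3 + 2 = -5*(-1 + l)*3 + 2 = -5*(-3 + 3*l) + 2 = (15 - 15*l) + 2 = 17 - 15*l)
G(s, b) = 60 (G(s, b) = (17 - 15*(-3)) - 1*2 = (17 + 45) - 2 = 62 - 2 = 60)
(17 + (5*(-1))*6)**2 - G(-59, 54) = (17 + (5*(-1))*6)**2 - 1*60 = (17 - 5*6)**2 - 60 = (17 - 30)**2 - 60 = (-13)**2 - 60 = 169 - 60 = 109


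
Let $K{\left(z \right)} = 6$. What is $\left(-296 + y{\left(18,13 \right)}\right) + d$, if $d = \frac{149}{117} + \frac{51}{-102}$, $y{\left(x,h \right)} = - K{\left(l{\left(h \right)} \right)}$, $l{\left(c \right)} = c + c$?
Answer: $- \frac{70487}{234} \approx -301.23$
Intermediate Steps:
$l{\left(c \right)} = 2 c$
$y{\left(x,h \right)} = -6$ ($y{\left(x,h \right)} = \left(-1\right) 6 = -6$)
$d = \frac{181}{234}$ ($d = 149 \cdot \frac{1}{117} + 51 \left(- \frac{1}{102}\right) = \frac{149}{117} - \frac{1}{2} = \frac{181}{234} \approx 0.7735$)
$\left(-296 + y{\left(18,13 \right)}\right) + d = \left(-296 - 6\right) + \frac{181}{234} = -302 + \frac{181}{234} = - \frac{70487}{234}$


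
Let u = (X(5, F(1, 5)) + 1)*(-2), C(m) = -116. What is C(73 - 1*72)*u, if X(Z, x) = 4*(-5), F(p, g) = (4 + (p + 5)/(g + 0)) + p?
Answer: -4408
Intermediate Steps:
F(p, g) = 4 + p + (5 + p)/g (F(p, g) = (4 + (5 + p)/g) + p = 4 + p + (5 + p)/g)
X(Z, x) = -20
u = 38 (u = (-20 + 1)*(-2) = -19*(-2) = 38)
C(73 - 1*72)*u = -116*38 = -4408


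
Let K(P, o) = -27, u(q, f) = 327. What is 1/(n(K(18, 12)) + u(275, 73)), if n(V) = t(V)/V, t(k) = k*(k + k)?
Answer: 1/273 ≈ 0.0036630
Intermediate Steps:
t(k) = 2*k**2 (t(k) = k*(2*k) = 2*k**2)
n(V) = 2*V (n(V) = (2*V**2)/V = 2*V)
1/(n(K(18, 12)) + u(275, 73)) = 1/(2*(-27) + 327) = 1/(-54 + 327) = 1/273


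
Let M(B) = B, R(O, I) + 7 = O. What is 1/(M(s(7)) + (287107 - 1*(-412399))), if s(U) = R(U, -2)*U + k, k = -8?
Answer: 1/699498 ≈ 1.4296e-6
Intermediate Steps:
R(O, I) = -7 + O
s(U) = -8 + U*(-7 + U) (s(U) = (-7 + U)*U - 8 = U*(-7 + U) - 8 = -8 + U*(-7 + U))
1/(M(s(7)) + (287107 - 1*(-412399))) = 1/((-8 + 7*(-7 + 7)) + (287107 - 1*(-412399))) = 1/((-8 + 7*0) + (287107 + 412399)) = 1/((-8 + 0) + 699506) = 1/(-8 + 699506) = 1/699498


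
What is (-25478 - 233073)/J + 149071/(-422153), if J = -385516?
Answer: 51678824667/162746735948 ≈ 0.31754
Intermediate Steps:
(-25478 - 233073)/J + 149071/(-422153) = (-25478 - 233073)/(-385516) + 149071/(-422153) = -258551*(-1/385516) + 149071*(-1/422153) = 258551/385516 - 149071/422153 = 51678824667/162746735948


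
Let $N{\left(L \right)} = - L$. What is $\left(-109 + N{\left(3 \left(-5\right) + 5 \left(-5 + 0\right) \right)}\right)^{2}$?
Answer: $4761$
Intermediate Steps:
$\left(-109 + N{\left(3 \left(-5\right) + 5 \left(-5 + 0\right) \right)}\right)^{2} = \left(-109 - \left(3 \left(-5\right) + 5 \left(-5 + 0\right)\right)\right)^{2} = \left(-109 - \left(-15 + 5 \left(-5\right)\right)\right)^{2} = \left(-109 - \left(-15 - 25\right)\right)^{2} = \left(-109 - -40\right)^{2} = \left(-109 + 40\right)^{2} = \left(-69\right)^{2} = 4761$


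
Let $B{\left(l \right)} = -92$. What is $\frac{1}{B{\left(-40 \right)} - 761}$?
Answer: $- \frac{1}{853} \approx -0.0011723$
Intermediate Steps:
$\frac{1}{B{\left(-40 \right)} - 761} = \frac{1}{-92 - 761} = \frac{1}{-853} = - \frac{1}{853}$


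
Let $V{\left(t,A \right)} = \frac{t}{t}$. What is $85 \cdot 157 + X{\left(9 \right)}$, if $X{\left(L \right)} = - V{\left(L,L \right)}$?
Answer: $13344$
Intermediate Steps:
$V{\left(t,A \right)} = 1$
$X{\left(L \right)} = -1$ ($X{\left(L \right)} = \left(-1\right) 1 = -1$)
$85 \cdot 157 + X{\left(9 \right)} = 85 \cdot 157 - 1 = 13345 - 1 = 13344$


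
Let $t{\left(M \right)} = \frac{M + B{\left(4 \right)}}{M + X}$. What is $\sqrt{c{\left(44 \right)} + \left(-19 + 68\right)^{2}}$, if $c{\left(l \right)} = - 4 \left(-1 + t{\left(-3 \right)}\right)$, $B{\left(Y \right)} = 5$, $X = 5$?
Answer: $49$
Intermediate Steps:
$t{\left(M \right)} = 1$ ($t{\left(M \right)} = \frac{M + 5}{M + 5} = \frac{5 + M}{5 + M} = 1$)
$c{\left(l \right)} = 0$ ($c{\left(l \right)} = - 4 \left(-1 + 1\right) = \left(-4\right) 0 = 0$)
$\sqrt{c{\left(44 \right)} + \left(-19 + 68\right)^{2}} = \sqrt{0 + \left(-19 + 68\right)^{2}} = \sqrt{0 + 49^{2}} = \sqrt{0 + 2401} = \sqrt{2401} = 49$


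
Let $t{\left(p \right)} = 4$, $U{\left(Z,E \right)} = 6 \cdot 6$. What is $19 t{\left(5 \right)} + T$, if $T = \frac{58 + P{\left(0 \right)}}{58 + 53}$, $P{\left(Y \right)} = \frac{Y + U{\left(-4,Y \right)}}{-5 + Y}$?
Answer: $\frac{42434}{555} \approx 76.458$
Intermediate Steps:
$U{\left(Z,E \right)} = 36$
$P{\left(Y \right)} = \frac{36 + Y}{-5 + Y}$ ($P{\left(Y \right)} = \frac{Y + 36}{-5 + Y} = \frac{36 + Y}{-5 + Y}$)
$T = \frac{254}{555}$ ($T = \frac{58 + \frac{36 + 0}{-5 + 0}}{58 + 53} = \frac{58 + \frac{1}{-5} \cdot 36}{111} = \left(58 - \frac{36}{5}\right) \frac{1}{111} = \frac{254}{5} \cdot \frac{1}{111} = \frac{254}{555} \approx 0.45766$)
$19 t{\left(5 \right)} + T = 19 \cdot 4 + \frac{254}{555} = 76 + \frac{254}{555} = \frac{42434}{555}$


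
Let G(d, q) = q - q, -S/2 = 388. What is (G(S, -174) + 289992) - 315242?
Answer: -25250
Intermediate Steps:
S = -776 (S = -2*388 = -776)
G(d, q) = 0
(G(S, -174) + 289992) - 315242 = (0 + 289992) - 315242 = 289992 - 315242 = -25250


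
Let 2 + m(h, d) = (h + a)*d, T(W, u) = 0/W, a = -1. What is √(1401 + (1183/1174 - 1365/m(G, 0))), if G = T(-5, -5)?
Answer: √718256722/587 ≈ 45.656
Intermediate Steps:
T(W, u) = 0
G = 0
m(h, d) = -2 + d*(-1 + h) (m(h, d) = -2 + (h - 1)*d = -2 + (-1 + h)*d = -2 + d*(-1 + h))
√(1401 + (1183/1174 - 1365/m(G, 0))) = √(1401 + (1183/1174 - 1365/(-2 - 1*0 + 0*0))) = √(1401 + (1183*(1/1174) - 1365/(-2 + 0 + 0))) = √(1401 + (1183/1174 - 1365/(-2))) = √(1401 + (1183/1174 - 1365*(-½))) = √(1401 + (1183/1174 + 1365/2)) = √(1401 + 401219/587) = √(1223606/587) = √718256722/587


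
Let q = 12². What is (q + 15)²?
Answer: 25281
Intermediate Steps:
q = 144
(q + 15)² = (144 + 15)² = 159² = 25281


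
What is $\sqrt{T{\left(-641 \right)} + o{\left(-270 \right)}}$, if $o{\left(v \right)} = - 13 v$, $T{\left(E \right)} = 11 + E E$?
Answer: $\sqrt{414402} \approx 643.74$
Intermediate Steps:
$T{\left(E \right)} = 11 + E^{2}$
$\sqrt{T{\left(-641 \right)} + o{\left(-270 \right)}} = \sqrt{\left(11 + \left(-641\right)^{2}\right) - -3510} = \sqrt{\left(11 + 410881\right) + 3510} = \sqrt{410892 + 3510} = \sqrt{414402}$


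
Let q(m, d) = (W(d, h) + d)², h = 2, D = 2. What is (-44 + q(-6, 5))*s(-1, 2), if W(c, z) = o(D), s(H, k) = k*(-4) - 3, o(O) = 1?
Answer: 88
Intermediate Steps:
s(H, k) = -3 - 4*k (s(H, k) = -4*k - 3 = -3 - 4*k)
W(c, z) = 1
q(m, d) = (1 + d)²
(-44 + q(-6, 5))*s(-1, 2) = (-44 + (1 + 5)²)*(-3 - 4*2) = (-44 + 6²)*(-3 - 8) = (-44 + 36)*(-11) = -8*(-11) = 88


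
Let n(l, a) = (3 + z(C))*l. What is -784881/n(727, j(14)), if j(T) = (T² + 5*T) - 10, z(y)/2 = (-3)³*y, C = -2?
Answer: -7071/727 ≈ -9.7263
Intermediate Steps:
z(y) = -54*y (z(y) = 2*((-3)³*y) = 2*(-27*y) = -54*y)
j(T) = -10 + T² + 5*T
n(l, a) = 111*l (n(l, a) = (3 - 54*(-2))*l = (3 + 108)*l = 111*l)
-784881/n(727, j(14)) = -784881/(111*727) = -784881/80697 = -784881*1/80697 = -7071/727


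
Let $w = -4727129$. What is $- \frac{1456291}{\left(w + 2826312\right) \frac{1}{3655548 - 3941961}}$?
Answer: $- \frac{417100674183}{1900817} \approx -2.1943 \cdot 10^{5}$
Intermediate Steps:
$- \frac{1456291}{\left(w + 2826312\right) \frac{1}{3655548 - 3941961}} = - \frac{1456291}{\left(-4727129 + 2826312\right) \frac{1}{3655548 - 3941961}} = - \frac{1456291}{\left(-1900817\right) \frac{1}{-286413}} = - \frac{1456291}{\left(-1900817\right) \left(- \frac{1}{286413}\right)} = - \frac{1456291}{\frac{1900817}{286413}} = \left(-1456291\right) \frac{286413}{1900817} = - \frac{417100674183}{1900817}$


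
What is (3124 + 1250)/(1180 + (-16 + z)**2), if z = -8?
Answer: 2187/878 ≈ 2.4909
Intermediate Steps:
(3124 + 1250)/(1180 + (-16 + z)**2) = (3124 + 1250)/(1180 + (-16 - 8)**2) = 4374/(1180 + (-24)**2) = 4374/(1180 + 576) = 4374/1756 = 4374*(1/1756) = 2187/878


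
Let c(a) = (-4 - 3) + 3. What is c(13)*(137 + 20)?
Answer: -628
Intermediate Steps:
c(a) = -4 (c(a) = -7 + 3 = -4)
c(13)*(137 + 20) = -4*(137 + 20) = -4*157 = -628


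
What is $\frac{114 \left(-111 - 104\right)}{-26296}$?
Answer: $\frac{645}{692} \approx 0.93208$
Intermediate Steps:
$\frac{114 \left(-111 - 104\right)}{-26296} = 114 \left(-215\right) \left(- \frac{1}{26296}\right) = \left(-24510\right) \left(- \frac{1}{26296}\right) = \frac{645}{692}$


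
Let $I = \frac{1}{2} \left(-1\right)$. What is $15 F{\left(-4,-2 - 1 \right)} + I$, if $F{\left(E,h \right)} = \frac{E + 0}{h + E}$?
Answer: $\frac{113}{14} \approx 8.0714$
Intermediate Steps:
$I = - \frac{1}{2}$ ($I = \frac{1}{2} \left(-1\right) = - \frac{1}{2} \approx -0.5$)
$F{\left(E,h \right)} = \frac{E}{E + h}$
$15 F{\left(-4,-2 - 1 \right)} + I = 15 \left(- \frac{4}{-4 - 3}\right) - \frac{1}{2} = 15 \left(- \frac{4}{-7}\right) - \frac{1}{2} = 15 \left(\left(-4\right) \left(- \frac{1}{7}\right)\right) - \frac{1}{2} = 15 \cdot \frac{4}{7} - \frac{1}{2} = \frac{60}{7} - \frac{1}{2} = \frac{113}{14}$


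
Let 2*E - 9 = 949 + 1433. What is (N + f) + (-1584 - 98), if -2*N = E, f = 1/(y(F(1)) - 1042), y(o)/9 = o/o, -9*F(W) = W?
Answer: -9419931/4132 ≈ -2279.8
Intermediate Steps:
F(W) = -W/9
y(o) = 9 (y(o) = 9*(o/o) = 9*1 = 9)
f = -1/1033 (f = 1/(9 - 1042) = 1/(-1033) = -1/1033 ≈ -0.00096805)
E = 2391/2 (E = 9/2 + (949 + 1433)/2 = 9/2 + (½)*2382 = 9/2 + 1191 = 2391/2 ≈ 1195.5)
N = -2391/4 (N = -½*2391/2 = -2391/4 ≈ -597.75)
(N + f) + (-1584 - 98) = (-2391/4 - 1/1033) + (-1584 - 98) = -2469907/4132 - 1682 = -9419931/4132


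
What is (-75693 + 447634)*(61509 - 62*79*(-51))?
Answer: 115787836887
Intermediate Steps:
(-75693 + 447634)*(61509 - 62*79*(-51)) = 371941*(61509 - 4898*(-51)) = 371941*(61509 + 249798) = 371941*311307 = 115787836887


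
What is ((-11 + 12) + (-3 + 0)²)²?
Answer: 100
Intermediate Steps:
((-11 + 12) + (-3 + 0)²)² = (1 + (-3)²)² = (1 + 9)² = 10² = 100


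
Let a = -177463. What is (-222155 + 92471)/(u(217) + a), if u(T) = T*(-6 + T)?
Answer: 10807/10973 ≈ 0.98487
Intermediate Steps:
(-222155 + 92471)/(u(217) + a) = (-222155 + 92471)/(217*(-6 + 217) - 177463) = -129684/(217*211 - 177463) = -129684/(45787 - 177463) = -129684/(-131676) = -129684*(-1/131676) = 10807/10973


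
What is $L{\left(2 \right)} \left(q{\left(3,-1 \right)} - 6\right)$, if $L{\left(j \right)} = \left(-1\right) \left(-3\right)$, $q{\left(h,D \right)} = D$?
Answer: $-21$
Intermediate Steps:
$L{\left(j \right)} = 3$
$L{\left(2 \right)} \left(q{\left(3,-1 \right)} - 6\right) = 3 \left(-1 - 6\right) = 3 \left(-7\right) = -21$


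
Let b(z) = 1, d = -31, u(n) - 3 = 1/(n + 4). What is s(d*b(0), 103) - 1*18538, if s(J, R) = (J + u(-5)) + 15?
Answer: -18552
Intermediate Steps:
u(n) = 3 + 1/(4 + n) (u(n) = 3 + 1/(n + 4) = 3 + 1/(4 + n))
s(J, R) = 17 + J (s(J, R) = (J + (13 + 3*(-5))/(4 - 5)) + 15 = (J + (13 - 15)/(-1)) + 15 = (J - 1*(-2)) + 15 = (J + 2) + 15 = (2 + J) + 15 = 17 + J)
s(d*b(0), 103) - 1*18538 = (17 - 31*1) - 1*18538 = (17 - 31) - 18538 = -14 - 18538 = -18552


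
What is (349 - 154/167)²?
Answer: 3378980641/27889 ≈ 1.2116e+5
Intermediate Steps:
(349 - 154/167)² = (58129/167)² = 3378980641/27889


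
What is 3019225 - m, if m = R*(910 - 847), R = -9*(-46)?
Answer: 2993143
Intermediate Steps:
R = 414
m = 26082 (m = 414*(910 - 847) = 414*63 = 26082)
3019225 - m = 3019225 - 1*26082 = 3019225 - 26082 = 2993143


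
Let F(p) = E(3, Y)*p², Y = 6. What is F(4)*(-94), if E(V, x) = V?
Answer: -4512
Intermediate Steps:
F(p) = 3*p²
F(4)*(-94) = (3*4²)*(-94) = (3*16)*(-94) = 48*(-94) = -4512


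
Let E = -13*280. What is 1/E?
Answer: -1/3640 ≈ -0.00027473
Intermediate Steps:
E = -3640
1/E = 1/(-3640) = -1/3640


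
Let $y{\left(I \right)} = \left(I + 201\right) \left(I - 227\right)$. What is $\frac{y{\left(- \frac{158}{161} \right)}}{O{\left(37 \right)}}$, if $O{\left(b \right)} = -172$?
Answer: $\frac{1182011115}{4458412} \approx 265.12$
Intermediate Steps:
$y{\left(I \right)} = \left(-227 + I\right) \left(201 + I\right)$ ($y{\left(I \right)} = \left(201 + I\right) \left(-227 + I\right) = \left(-227 + I\right) \left(201 + I\right)$)
$\frac{y{\left(- \frac{158}{161} \right)}}{O{\left(37 \right)}} = \frac{-45627 + \left(- \frac{158}{161}\right)^{2} - 26 \left(- \frac{158}{161}\right)}{-172} = \left(-45627 + \left(\left(-158\right) \frac{1}{161}\right)^{2} - 26 \left(\left(-158\right) \frac{1}{161}\right)\right) \left(- \frac{1}{172}\right) = \left(-45627 + \left(- \frac{158}{161}\right)^{2} - - \frac{4108}{161}\right) \left(- \frac{1}{172}\right) = \left(-45627 + \frac{24964}{25921} + \frac{4108}{161}\right) \left(- \frac{1}{172}\right) = \left(- \frac{1182011115}{25921}\right) \left(- \frac{1}{172}\right) = \frac{1182011115}{4458412}$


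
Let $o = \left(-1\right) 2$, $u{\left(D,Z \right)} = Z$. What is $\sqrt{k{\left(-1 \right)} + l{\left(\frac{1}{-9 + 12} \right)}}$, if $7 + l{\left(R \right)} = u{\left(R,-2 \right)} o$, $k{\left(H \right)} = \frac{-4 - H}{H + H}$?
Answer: $\frac{i \sqrt{6}}{2} \approx 1.2247 i$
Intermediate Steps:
$o = -2$
$k{\left(H \right)} = \frac{-4 - H}{2 H}$
$l{\left(R \right)} = -3$ ($l{\left(R \right)} = -7 - -4 = -7 + 4 = -3$)
$\sqrt{k{\left(-1 \right)} + l{\left(\frac{1}{-9 + 12} \right)}} = \sqrt{\frac{-4 - -1}{2 \left(-1\right)} - 3} = \sqrt{\frac{1}{2} \left(-1\right) \left(-4 + 1\right) - 3} = \sqrt{\frac{1}{2} \left(-1\right) \left(-3\right) - 3} = \sqrt{\frac{3}{2} - 3} = \sqrt{- \frac{3}{2}} = \frac{i \sqrt{6}}{2}$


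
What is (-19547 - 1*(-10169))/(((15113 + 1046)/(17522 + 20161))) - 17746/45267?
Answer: -15997245031072/731469453 ≈ -21870.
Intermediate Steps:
(-19547 - 1*(-10169))/(((15113 + 1046)/(17522 + 20161))) - 17746/45267 = (-19547 + 10169)/((16159/37683)) - 17746*1/45267 = -9378/(16159*(1/37683)) - 17746/45267 = -9378/16159/37683 - 17746/45267 = -9378*37683/16159 - 17746/45267 = -353391174/16159 - 17746/45267 = -15997245031072/731469453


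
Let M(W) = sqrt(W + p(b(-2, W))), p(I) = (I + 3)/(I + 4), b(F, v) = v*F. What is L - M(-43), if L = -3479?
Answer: -3479 - I*sqrt(37810)/30 ≈ -3479.0 - 6.4816*I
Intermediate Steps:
b(F, v) = F*v
p(I) = (3 + I)/(4 + I)
M(W) = sqrt(W + (3 - 2*W)/(4 - 2*W))
L - M(-43) = -3479 - sqrt(2)*sqrt((-3 - 2*(-43) + 2*(-43)**2)/(-2 - 43))/2 = -3479 - sqrt(2)*sqrt((-3 + 86 + 2*1849)/(-45))/2 = -3479 - sqrt(2)*sqrt(-(-3 + 86 + 3698)/45)/2 = -3479 - sqrt(2)*sqrt(-1/45*3781)/2 = -3479 - sqrt(2)*sqrt(-3781/45)/2 = -3479 - sqrt(2)*I*sqrt(18905)/15/2 = -3479 - I*sqrt(37810)/30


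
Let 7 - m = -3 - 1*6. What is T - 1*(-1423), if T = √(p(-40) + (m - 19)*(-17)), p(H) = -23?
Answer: 1423 + 2*√7 ≈ 1428.3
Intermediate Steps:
m = 16 (m = 7 - (-3 - 1*6) = 7 - (-3 - 6) = 7 - 1*(-9) = 7 + 9 = 16)
T = 2*√7 (T = √(-23 + (16 - 19)*(-17)) = √(-23 - 3*(-17)) = √(-23 + 51) = √28 = 2*√7 ≈ 5.2915)
T - 1*(-1423) = 2*√7 - 1*(-1423) = 2*√7 + 1423 = 1423 + 2*√7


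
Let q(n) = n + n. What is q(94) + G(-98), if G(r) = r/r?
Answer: 189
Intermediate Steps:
q(n) = 2*n
G(r) = 1
q(94) + G(-98) = 2*94 + 1 = 188 + 1 = 189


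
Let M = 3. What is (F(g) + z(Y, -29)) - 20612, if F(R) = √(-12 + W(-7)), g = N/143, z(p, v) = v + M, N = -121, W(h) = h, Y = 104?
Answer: -20638 + I*√19 ≈ -20638.0 + 4.3589*I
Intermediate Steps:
z(p, v) = 3 + v (z(p, v) = v + 3 = 3 + v)
g = -11/13 (g = -121/143 = -121*1/143 = -11/13 ≈ -0.84615)
F(R) = I*√19 (F(R) = √(-12 - 7) = √(-19) = I*√19)
(F(g) + z(Y, -29)) - 20612 = (I*√19 + (3 - 29)) - 20612 = (I*√19 - 26) - 20612 = (-26 + I*√19) - 20612 = -20638 + I*√19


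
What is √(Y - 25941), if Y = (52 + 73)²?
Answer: 2*I*√2579 ≈ 101.57*I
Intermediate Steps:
Y = 15625 (Y = 125² = 15625)
√(Y - 25941) = √(15625 - 25941) = √(-10316) = 2*I*√2579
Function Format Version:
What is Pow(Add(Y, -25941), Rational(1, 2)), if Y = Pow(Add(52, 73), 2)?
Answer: Mul(2, I, Pow(2579, Rational(1, 2))) ≈ Mul(101.57, I)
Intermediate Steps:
Y = 15625 (Y = Pow(125, 2) = 15625)
Pow(Add(Y, -25941), Rational(1, 2)) = Pow(Add(15625, -25941), Rational(1, 2)) = Pow(-10316, Rational(1, 2)) = Mul(2, I, Pow(2579, Rational(1, 2)))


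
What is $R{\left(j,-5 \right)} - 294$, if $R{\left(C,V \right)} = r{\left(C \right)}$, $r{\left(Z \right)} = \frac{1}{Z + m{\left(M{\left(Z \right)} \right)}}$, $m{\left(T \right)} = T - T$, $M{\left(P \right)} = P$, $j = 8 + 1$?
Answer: $- \frac{2645}{9} \approx -293.89$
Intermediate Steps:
$j = 9$
$m{\left(T \right)} = 0$
$r{\left(Z \right)} = \frac{1}{Z}$ ($r{\left(Z \right)} = \frac{1}{Z + 0} = \frac{1}{Z}$)
$R{\left(C,V \right)} = \frac{1}{C}$
$R{\left(j,-5 \right)} - 294 = \frac{1}{9} - 294 = - \frac{2645}{9}$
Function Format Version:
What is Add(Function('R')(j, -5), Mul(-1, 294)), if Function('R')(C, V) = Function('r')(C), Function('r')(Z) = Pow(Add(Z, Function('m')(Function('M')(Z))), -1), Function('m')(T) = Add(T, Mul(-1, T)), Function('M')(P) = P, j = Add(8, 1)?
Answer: Rational(-2645, 9) ≈ -293.89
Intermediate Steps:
j = 9
Function('m')(T) = 0
Function('r')(Z) = Pow(Z, -1) (Function('r')(Z) = Pow(Add(Z, 0), -1) = Pow(Z, -1))
Function('R')(C, V) = Pow(C, -1)
Add(Function('R')(j, -5), Mul(-1, 294)) = Add(Pow(9, -1), Mul(-1, 294)) = Add(Rational(1, 9), -294) = Rational(-2645, 9)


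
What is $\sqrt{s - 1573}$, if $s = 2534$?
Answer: $31$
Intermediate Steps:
$\sqrt{s - 1573} = \sqrt{2534 - 1573} = \sqrt{961} = 31$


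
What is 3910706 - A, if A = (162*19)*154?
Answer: 3436694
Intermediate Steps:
A = 474012 (A = 3078*154 = 474012)
3910706 - A = 3910706 - 1*474012 = 3910706 - 474012 = 3436694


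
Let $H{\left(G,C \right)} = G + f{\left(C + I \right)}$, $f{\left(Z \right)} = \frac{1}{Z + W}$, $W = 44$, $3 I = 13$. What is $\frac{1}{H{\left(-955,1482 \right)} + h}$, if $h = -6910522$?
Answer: $- \frac{4591}{31730590904} \approx -1.4469 \cdot 10^{-7}$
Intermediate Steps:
$I = \frac{13}{3}$ ($I = \frac{1}{3} \cdot 13 = \frac{13}{3} \approx 4.3333$)
$f{\left(Z \right)} = \frac{1}{44 + Z}$ ($f{\left(Z \right)} = \frac{1}{Z + 44} = \frac{1}{44 + Z}$)
$H{\left(G,C \right)} = G + \frac{1}{\frac{145}{3} + C}$ ($H{\left(G,C \right)} = G + \frac{1}{44 + \left(C + \frac{13}{3}\right)} = G + \frac{1}{44 + \left(\frac{13}{3} + C\right)} = G + \frac{1}{\frac{145}{3} + C}$)
$\frac{1}{H{\left(-955,1482 \right)} + h} = \frac{1}{\frac{3 - 955 \left(145 + 3 \cdot 1482\right)}{145 + 3 \cdot 1482} - 6910522} = \frac{1}{\frac{3 - 955 \left(145 + 4446\right)}{145 + 4446} - 6910522} = \frac{1}{\frac{3 - 4384405}{4591} - 6910522} = \frac{1}{\frac{1}{4591} \left(-4384402\right) - 6910522} = \frac{1}{- \frac{4384402}{4591} - 6910522} = \frac{1}{- \frac{31730590904}{4591}} = - \frac{4591}{31730590904}$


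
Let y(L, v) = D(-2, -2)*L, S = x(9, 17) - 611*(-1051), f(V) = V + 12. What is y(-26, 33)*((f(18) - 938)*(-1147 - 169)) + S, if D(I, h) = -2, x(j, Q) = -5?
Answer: 62778412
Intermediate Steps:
f(V) = 12 + V
S = 642156 (S = -5 - 611*(-1051) = -5 + 642161 = 642156)
y(L, v) = -2*L
y(-26, 33)*((f(18) - 938)*(-1147 - 169)) + S = (-2*(-26))*(((12 + 18) - 938)*(-1147 - 169)) + 642156 = 52*((30 - 938)*(-1316)) + 642156 = 52*(-908*(-1316)) + 642156 = 52*1194928 + 642156 = 62136256 + 642156 = 62778412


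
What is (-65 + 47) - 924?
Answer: -942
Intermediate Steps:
(-65 + 47) - 924 = -18 - 84*11 = -18 - 924 = -942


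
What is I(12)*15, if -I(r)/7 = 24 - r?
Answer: -1260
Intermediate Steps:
I(r) = -168 + 7*r (I(r) = -7*(24 - r) = -168 + 7*r)
I(12)*15 = (-168 + 7*12)*15 = (-168 + 84)*15 = -84*15 = -1260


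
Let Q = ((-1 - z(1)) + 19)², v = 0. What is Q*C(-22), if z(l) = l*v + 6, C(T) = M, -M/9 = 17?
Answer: -22032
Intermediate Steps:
M = -153 (M = -9*17 = -153)
C(T) = -153
z(l) = 6 (z(l) = l*0 + 6 = 0 + 6 = 6)
Q = 144 (Q = ((-1 - 1*6) + 19)² = ((-1 - 6) + 19)² = (-7 + 19)² = 12² = 144)
Q*C(-22) = 144*(-153) = -22032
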